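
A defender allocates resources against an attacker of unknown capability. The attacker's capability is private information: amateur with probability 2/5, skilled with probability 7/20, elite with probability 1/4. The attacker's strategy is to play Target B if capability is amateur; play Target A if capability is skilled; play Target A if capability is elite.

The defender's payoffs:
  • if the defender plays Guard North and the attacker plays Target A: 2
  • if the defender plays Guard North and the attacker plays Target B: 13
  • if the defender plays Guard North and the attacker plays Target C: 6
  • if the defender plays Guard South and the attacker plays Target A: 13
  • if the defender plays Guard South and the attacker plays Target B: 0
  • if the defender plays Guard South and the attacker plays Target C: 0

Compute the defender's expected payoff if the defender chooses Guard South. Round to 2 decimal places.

7.80

E[Guard South] = 2/5·0 + 7/20·13 + 1/4·13 = 0 + 91/20 + 13/4 = 39/5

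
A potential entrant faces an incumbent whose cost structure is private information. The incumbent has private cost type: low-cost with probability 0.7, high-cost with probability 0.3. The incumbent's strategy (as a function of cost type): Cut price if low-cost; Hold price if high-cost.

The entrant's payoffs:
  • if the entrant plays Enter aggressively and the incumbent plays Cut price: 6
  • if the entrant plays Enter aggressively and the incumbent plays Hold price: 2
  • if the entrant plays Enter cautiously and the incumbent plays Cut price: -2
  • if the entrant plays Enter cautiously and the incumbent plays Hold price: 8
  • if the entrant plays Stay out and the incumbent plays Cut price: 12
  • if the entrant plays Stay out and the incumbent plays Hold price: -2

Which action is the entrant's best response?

E[Enter aggressively] = 0.7·(6) + 0.3·(2) = 4.8
E[Enter cautiously] = 0.7·(-2) + 0.3·(8) = 1
E[Stay out] = 0.7·(12) + 0.3·(-2) = 7.8
Best response: Stay out (7.8 is the largest).

Stay out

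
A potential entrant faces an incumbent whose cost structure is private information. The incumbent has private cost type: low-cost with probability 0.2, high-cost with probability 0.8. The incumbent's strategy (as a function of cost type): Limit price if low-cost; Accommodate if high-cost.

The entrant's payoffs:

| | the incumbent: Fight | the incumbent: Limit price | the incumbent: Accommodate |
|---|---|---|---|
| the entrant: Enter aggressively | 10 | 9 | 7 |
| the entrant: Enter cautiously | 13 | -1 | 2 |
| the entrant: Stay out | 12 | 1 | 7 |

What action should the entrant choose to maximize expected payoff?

E[Enter aggressively] = 0.2·(9) + 0.8·(7) = 7.4
E[Enter cautiously] = 0.2·(-1) + 0.8·(2) = 1.4
E[Stay out] = 0.2·(1) + 0.8·(7) = 5.8
Best response: Enter aggressively (7.4 is the largest).

Enter aggressively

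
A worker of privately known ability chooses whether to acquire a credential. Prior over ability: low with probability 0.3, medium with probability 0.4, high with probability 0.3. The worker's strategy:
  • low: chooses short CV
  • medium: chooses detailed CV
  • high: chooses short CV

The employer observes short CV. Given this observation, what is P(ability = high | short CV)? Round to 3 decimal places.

0.500

P(short CV) = 0.3·1 + 0.4·0 + 0.3·1 = 0.6
P(high | short CV) = (0.3·1) / 0.6 = 0.3 / 0.6 = 0.5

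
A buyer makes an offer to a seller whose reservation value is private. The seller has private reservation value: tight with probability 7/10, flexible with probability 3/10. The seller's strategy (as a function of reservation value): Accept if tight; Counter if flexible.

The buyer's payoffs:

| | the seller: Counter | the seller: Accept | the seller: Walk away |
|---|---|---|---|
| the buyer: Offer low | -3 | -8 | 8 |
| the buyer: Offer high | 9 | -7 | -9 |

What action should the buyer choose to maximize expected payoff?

Offer high

Compute the buyer's expected payoff for each action, taking the expectation over the seller's type.
E[Offer low] = 7/10·(-8) + 3/10·(-3) = -13/2
E[Offer high] = 7/10·(-7) + 3/10·(9) = -11/5
Best response: Offer high (-11/5 is the largest).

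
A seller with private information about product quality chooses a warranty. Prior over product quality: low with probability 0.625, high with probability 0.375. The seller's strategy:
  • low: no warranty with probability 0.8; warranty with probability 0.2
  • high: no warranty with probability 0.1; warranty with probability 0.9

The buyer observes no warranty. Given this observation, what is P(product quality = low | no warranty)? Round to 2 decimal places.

P(no warranty) = 0.625·0.8 + 0.375·0.1 = 0.5375
P(low | no warranty) = (0.625·0.8) / 0.5375 = 0.5 / 0.5375 = 0.930233

0.93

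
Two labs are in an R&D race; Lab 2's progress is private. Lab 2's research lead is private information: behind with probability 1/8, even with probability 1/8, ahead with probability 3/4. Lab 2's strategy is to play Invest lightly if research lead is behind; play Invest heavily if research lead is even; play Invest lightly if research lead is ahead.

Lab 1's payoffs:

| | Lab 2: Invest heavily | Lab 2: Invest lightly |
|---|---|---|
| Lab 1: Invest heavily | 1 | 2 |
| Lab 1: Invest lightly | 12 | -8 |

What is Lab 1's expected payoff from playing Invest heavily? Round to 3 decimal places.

1.875

E[Invest heavily] = 1/8·2 + 1/8·1 + 3/4·2 = 1/4 + 1/8 + 3/2 = 15/8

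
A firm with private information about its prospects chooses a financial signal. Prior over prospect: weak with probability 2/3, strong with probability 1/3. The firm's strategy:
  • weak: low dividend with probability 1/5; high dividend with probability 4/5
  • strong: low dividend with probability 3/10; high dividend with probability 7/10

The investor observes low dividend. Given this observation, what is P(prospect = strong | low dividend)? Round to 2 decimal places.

P(low dividend) = (2/3)·(1/5) + (1/3)·(3/10) = 7/30
P(strong | low dividend) = ((1/3)·(3/10)) / (7/30) = (1/10) / (7/30) = 3/7

0.43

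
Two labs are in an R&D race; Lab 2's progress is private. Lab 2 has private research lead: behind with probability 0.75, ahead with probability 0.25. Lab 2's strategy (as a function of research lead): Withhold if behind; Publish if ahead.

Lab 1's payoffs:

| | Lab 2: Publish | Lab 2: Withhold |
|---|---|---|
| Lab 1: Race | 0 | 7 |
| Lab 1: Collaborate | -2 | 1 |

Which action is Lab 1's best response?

Race

E[Race] = 0.75·(7) + 0.25·(0) = 5.25
E[Collaborate] = 0.75·(1) + 0.25·(-2) = 0.25
Best response: Race (5.25 is the largest).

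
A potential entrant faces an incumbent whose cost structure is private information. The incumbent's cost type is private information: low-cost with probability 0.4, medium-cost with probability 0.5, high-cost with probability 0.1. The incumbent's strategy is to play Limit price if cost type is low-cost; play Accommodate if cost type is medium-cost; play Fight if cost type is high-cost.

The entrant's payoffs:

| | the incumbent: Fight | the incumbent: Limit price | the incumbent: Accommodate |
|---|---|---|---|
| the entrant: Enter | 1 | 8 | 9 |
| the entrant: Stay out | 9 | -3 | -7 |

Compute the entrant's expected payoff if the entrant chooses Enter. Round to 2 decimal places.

7.80

Take the expectation over the incumbent's cost type, weighting each type's action by its prior probability.
E[Enter] = 0.4·8 + 0.5·9 + 0.1·1 = 3.2 + 4.5 + 0.1 = 7.8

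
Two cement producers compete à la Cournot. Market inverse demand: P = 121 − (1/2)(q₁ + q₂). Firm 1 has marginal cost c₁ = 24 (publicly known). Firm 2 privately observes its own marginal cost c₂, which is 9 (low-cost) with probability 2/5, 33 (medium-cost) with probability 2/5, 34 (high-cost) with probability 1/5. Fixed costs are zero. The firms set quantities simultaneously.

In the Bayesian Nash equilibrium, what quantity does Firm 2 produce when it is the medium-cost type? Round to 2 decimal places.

Each type of Firm 2 best-responds to q₁; Firm 1 best-responds to the expected q₂ over Firm 2's types.
Firm 2 with cost c maximizes (121 − (1/2)(q₁+q₂) − c)·q₂, giving q₂(c) = (121 − c − (1/2)q₁).
E[c₂] = 2/5·9 + 2/5·33 + 1/5·34 = 23.6
Firm 1's FOC against E[q₂] yields q₁ = (121 − 2·24 + E[c₂])/(3/2) = (121 − 48 + 23.6)/(3/2) = 64.4.
q₂(medium-cost) = (121 − 33 − (1/2)·64.4) = 55.8.

55.80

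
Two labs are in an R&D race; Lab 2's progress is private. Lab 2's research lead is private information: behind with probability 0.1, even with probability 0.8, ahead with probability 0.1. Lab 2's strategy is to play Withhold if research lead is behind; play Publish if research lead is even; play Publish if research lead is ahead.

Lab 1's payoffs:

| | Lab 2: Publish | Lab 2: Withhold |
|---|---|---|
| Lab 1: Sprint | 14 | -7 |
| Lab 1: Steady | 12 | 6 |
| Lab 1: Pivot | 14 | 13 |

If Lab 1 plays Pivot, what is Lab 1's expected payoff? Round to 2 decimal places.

Take the expectation over Lab 2's research lead, weighting each type's action by its prior probability.
E[Pivot] = 0.1·13 + 0.8·14 + 0.1·14 = 1.3 + 11.2 + 1.4 = 13.9

13.90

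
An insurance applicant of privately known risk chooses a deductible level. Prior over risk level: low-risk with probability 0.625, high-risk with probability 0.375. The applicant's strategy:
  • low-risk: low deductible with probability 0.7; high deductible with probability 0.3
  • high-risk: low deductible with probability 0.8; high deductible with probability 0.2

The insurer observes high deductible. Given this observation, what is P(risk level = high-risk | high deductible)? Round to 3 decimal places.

P(high deductible) = 0.625·0.3 + 0.375·0.2 = 0.2625
P(high-risk | high deductible) = (0.375·0.2) / 0.2625 = 0.075 / 0.2625 = 0.285714

0.286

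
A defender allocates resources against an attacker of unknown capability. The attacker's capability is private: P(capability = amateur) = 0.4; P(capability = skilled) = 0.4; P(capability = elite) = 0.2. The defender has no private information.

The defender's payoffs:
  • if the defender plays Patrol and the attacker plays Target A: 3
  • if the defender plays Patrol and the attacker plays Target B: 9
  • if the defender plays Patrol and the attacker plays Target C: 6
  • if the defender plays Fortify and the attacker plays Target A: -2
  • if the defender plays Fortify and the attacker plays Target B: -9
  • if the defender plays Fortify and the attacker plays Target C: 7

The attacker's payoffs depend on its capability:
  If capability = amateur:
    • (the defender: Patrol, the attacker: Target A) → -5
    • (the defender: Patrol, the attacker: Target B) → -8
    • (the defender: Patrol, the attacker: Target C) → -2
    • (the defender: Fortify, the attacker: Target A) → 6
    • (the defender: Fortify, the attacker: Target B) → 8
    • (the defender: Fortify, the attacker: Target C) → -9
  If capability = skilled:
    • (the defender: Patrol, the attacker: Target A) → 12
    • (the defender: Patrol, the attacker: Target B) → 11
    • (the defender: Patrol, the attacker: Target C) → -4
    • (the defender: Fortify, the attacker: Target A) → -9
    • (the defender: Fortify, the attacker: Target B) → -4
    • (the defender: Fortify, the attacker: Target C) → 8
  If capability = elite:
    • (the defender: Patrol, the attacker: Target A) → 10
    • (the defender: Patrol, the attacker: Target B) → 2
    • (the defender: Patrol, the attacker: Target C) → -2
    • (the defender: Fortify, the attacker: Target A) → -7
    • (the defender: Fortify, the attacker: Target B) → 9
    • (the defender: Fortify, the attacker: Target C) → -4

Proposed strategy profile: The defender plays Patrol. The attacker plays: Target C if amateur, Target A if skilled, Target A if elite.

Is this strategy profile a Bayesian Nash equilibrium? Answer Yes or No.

Yes

The defender plays Patrol: E[Patrol] = 0.4·(6) + 0.4·(3) + 0.2·(3) = 4.2; E[Fortify] = 1.6. Best-responding. ✓
The attacker (capability amateur), facing Patrol: Target A gives -5, Target B gives -8, Target C gives -2. Proposed Target C is best. ✓
The attacker (capability skilled), facing Patrol: Target A gives 12, Target B gives 11, Target C gives -4. Proposed Target A is best. ✓
The attacker (capability elite), facing Patrol: Target A gives 10, Target B gives 2, Target C gives -2. Proposed Target A is best. ✓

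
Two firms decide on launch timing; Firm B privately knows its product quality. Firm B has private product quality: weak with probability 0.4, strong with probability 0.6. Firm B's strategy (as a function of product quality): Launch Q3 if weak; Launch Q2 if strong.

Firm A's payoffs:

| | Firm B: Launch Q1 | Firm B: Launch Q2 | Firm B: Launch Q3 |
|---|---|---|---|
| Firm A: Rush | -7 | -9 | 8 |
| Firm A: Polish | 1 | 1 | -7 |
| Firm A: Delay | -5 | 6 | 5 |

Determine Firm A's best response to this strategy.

Delay

E[Rush] = 0.4·(8) + 0.6·(-9) = -2.2
E[Polish] = 0.4·(-7) + 0.6·(1) = -2.2
E[Delay] = 0.4·(5) + 0.6·(6) = 5.6
Best response: Delay (5.6 is the largest).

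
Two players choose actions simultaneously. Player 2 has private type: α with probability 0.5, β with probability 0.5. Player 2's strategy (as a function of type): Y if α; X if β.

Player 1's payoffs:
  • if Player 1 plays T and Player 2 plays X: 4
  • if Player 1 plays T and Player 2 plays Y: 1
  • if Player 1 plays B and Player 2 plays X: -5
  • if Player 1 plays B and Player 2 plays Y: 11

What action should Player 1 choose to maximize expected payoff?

E[T] = 0.5·(1) + 0.5·(4) = 2.5
E[B] = 0.5·(11) + 0.5·(-5) = 3
Best response: B (3 is the largest).

B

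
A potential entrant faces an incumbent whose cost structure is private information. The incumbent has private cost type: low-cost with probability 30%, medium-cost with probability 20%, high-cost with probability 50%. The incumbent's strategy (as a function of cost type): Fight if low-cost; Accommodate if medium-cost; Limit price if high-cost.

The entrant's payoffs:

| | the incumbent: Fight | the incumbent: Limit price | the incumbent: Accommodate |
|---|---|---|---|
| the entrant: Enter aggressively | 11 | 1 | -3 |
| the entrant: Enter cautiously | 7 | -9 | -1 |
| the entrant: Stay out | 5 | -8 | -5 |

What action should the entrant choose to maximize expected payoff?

Enter aggressively

E[Enter aggressively] = 0.3·(11) + 0.2·(-3) + 0.5·(1) = 3.2
E[Enter cautiously] = 0.3·(7) + 0.2·(-1) + 0.5·(-9) = -2.6
E[Stay out] = 0.3·(5) + 0.2·(-5) + 0.5·(-8) = -3.5
Best response: Enter aggressively (3.2 is the largest).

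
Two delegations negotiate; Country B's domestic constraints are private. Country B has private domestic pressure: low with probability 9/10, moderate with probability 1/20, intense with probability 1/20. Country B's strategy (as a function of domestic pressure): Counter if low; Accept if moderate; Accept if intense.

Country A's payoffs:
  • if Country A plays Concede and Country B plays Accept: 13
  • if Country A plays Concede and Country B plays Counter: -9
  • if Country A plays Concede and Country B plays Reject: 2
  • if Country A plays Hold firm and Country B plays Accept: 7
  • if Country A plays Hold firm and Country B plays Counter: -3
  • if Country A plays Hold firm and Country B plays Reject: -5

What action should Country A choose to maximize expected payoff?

Hold firm

Compute Country A's expected payoff for each action, taking the expectation over Country B's type.
E[Concede] = 9/10·(-9) + 1/20·(13) + 1/20·(13) = -34/5
E[Hold firm] = 9/10·(-3) + 1/20·(7) + 1/20·(7) = -2
Best response: Hold firm (-2 is the largest).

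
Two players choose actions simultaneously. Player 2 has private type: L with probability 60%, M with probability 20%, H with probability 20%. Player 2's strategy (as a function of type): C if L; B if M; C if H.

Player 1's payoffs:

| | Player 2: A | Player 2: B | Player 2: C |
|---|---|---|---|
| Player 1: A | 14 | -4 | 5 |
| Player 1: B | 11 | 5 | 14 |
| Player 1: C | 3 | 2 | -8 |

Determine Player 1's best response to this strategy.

B

E[A] = 0.6·(5) + 0.2·(-4) + 0.2·(5) = 3.2
E[B] = 0.6·(14) + 0.2·(5) + 0.2·(14) = 12.2
E[C] = 0.6·(-8) + 0.2·(2) + 0.2·(-8) = -6
Best response: B (12.2 is the largest).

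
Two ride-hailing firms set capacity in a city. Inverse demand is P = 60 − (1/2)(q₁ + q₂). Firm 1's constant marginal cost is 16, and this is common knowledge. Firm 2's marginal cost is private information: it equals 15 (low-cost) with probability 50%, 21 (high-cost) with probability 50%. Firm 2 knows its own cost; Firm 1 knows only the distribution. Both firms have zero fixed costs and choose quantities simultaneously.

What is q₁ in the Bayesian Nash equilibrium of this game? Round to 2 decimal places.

Each type of Firm 2 best-responds to q₁; Firm 1 best-responds to the expected q₂ over Firm 2's types.
Firm 2 with cost c maximizes (60 − (1/2)(q₁+q₂) − c)·q₂, giving q₂(c) = (60 − c − (1/2)q₁).
E[c₂] = 0.5·15 + 0.5·21 = 18
Firm 1's FOC against E[q₂] yields q₁ = (60 − 2·16 + E[c₂])/(3/2) = (60 − 32 + 18)/(3/2) = 30.6667.

30.67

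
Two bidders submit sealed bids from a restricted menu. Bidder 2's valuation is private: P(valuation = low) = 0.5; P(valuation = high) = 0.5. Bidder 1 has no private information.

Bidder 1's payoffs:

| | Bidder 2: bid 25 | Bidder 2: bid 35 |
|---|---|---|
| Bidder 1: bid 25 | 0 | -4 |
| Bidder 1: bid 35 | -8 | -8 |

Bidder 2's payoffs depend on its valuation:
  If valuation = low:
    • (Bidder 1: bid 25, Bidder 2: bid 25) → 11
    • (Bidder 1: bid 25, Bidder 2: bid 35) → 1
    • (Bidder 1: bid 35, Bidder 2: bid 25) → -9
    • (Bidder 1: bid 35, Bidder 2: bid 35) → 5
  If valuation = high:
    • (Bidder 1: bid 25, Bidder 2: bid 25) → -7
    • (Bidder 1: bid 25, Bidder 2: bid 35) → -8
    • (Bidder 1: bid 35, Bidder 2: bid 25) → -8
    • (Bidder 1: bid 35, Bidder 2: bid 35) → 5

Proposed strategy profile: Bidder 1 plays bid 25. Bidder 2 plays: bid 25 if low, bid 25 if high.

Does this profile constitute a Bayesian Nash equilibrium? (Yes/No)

Yes

Bidder 1 plays bid 25: E[bid 25] = 0.5·(0) + 0.5·(0) = 0; E[bid 35] = -8. Best-responding. ✓
Bidder 2 (valuation low), facing bid 25: bid 25 gives 11, bid 35 gives 1. Proposed bid 25 is best. ✓
Bidder 2 (valuation high), facing bid 25: bid 25 gives -7, bid 35 gives -8. Proposed bid 25 is best. ✓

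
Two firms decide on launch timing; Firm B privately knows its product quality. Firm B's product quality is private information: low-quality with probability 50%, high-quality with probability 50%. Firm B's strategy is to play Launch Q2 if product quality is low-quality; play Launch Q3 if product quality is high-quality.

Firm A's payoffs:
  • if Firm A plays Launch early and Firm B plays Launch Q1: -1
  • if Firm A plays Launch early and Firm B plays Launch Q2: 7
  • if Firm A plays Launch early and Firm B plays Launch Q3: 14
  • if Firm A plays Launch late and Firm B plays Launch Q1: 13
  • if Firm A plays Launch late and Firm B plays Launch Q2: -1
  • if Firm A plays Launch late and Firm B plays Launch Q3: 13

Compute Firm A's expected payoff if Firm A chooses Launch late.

6

E[Launch late] = 0.5·(-1) + 0.5·13 = (-0.5) + 6.5 = 6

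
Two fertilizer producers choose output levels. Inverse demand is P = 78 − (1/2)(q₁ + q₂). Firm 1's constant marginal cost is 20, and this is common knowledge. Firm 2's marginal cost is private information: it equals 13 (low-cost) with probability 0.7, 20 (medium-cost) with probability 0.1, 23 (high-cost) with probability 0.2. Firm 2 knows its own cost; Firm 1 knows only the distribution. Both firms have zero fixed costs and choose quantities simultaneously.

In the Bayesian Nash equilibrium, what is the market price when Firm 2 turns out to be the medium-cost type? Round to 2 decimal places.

Each type of Firm 2 best-responds to q₁; Firm 1 best-responds to the expected q₂ over Firm 2's types.
Firm 2 with cost c maximizes (78 − (1/2)(q₁+q₂) − c)·q₂, giving q₂(c) = (78 − c − (1/2)q₁).
E[c₂] = 0.7·13 + 0.1·20 + 0.2·23 = 15.7
Firm 1's FOC against E[q₂] yields q₁ = (78 − 2·20 + E[c₂])/(3/2) = (78 − 40 + 15.7)/(3/2) = 35.8.
q₂(medium-cost) = 40.1, so P = 78 − (1/2)·(35.8 + 40.1) = 40.05.

40.05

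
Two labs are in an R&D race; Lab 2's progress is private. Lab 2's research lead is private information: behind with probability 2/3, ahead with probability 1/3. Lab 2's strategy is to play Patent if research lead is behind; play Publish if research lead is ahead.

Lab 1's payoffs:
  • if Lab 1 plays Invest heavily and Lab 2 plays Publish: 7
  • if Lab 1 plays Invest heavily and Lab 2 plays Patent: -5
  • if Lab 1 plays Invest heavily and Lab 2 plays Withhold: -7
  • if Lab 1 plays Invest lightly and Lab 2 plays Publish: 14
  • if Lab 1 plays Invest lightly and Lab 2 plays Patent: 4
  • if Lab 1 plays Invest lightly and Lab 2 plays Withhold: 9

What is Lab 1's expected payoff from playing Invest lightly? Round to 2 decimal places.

7.33

E[Invest lightly] = 2/3·4 + 1/3·14 = 8/3 + 14/3 = 22/3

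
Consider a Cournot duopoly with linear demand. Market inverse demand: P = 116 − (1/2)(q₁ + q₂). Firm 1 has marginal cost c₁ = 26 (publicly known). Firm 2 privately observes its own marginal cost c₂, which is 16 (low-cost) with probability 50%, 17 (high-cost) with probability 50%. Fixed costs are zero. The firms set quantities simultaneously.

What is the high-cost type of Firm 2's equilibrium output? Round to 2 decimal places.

Type-c best response for Firm 2: q₂(c) = (116 − c) − q₁/2.
Firm 1 maximizes expected profit; its first-order condition is 116 − q₁ − (1/2)E[q₂] − 26 = 0.
Substituting E[q₂] and solving: E[c₂] = 16.5, so q₁ = (116 − 2·26 + 16.5)/(3/2) = 53.6667.
q₂(high-cost) = (116 − 17 − (1/2)·53.6667) = 72.1667.

72.17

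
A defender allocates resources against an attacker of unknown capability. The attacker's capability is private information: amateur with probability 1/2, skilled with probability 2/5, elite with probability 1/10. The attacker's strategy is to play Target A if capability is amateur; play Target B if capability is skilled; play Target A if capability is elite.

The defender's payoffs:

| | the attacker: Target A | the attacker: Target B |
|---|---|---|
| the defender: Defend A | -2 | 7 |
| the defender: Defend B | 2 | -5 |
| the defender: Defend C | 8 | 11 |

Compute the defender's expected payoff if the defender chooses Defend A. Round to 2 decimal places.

1.60

Take the expectation over the attacker's capability, weighting each type's action by its prior probability.
E[Defend A] = 1/2·(-2) + 2/5·7 + 1/10·(-2) = (-1) + 14/5 + (-1/5) = 8/5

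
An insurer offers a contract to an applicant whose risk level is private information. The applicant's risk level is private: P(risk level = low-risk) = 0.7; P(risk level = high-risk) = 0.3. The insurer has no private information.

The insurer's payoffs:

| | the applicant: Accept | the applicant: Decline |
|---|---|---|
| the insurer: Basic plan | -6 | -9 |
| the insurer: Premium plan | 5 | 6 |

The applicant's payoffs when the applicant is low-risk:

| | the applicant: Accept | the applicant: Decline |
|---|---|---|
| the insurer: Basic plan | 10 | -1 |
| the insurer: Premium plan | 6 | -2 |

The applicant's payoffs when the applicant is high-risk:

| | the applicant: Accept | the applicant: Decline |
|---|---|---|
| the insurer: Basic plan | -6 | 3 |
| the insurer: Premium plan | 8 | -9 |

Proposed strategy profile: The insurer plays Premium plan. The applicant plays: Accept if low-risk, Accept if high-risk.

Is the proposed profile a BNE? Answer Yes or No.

Yes

The insurer plays Premium plan: E[Premium plan] = 0.7·(5) + 0.3·(5) = 5; E[Basic plan] = -6. Best-responding. ✓
The applicant (risk level low-risk), facing Premium plan: Accept gives 6, Decline gives -2. Proposed Accept is best. ✓
The applicant (risk level high-risk), facing Premium plan: Accept gives 8, Decline gives -9. Proposed Accept is best. ✓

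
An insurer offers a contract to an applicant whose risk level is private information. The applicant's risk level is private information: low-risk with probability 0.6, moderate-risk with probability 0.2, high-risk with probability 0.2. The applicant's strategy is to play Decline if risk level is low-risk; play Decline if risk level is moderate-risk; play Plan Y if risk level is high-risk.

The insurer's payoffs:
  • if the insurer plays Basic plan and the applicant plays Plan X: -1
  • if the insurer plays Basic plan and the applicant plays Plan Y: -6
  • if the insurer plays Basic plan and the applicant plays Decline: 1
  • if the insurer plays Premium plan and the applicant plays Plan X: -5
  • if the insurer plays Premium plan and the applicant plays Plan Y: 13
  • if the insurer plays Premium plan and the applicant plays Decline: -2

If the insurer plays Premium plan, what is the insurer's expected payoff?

E[Premium plan] = 0.6·(-2) + 0.2·(-2) + 0.2·13 = (-1.2) + (-0.4) + 2.6 = 1

1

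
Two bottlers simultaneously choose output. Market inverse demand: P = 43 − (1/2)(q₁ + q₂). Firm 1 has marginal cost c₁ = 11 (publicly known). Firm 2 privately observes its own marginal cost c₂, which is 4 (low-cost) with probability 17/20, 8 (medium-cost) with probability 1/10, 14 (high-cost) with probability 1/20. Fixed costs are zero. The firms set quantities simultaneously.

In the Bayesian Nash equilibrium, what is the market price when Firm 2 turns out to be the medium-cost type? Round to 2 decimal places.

21.18

Firm 2 with cost c maximizes (43 − (1/2)(q₁+q₂) − c)·q₂, giving q₂(c) = (43 − c − (1/2)q₁).
E[c₂] = 17/20·4 + 1/10·8 + 1/20·14 = 4.9
Firm 1's FOC against E[q₂] yields q₁ = (43 − 2·11 + E[c₂])/(3/2) = (43 − 22 + 4.9)/(3/2) = 17.2667.
q₂(medium-cost) = 26.3667, so P = 43 − (1/2)·(17.2667 + 26.3667) = 21.1833.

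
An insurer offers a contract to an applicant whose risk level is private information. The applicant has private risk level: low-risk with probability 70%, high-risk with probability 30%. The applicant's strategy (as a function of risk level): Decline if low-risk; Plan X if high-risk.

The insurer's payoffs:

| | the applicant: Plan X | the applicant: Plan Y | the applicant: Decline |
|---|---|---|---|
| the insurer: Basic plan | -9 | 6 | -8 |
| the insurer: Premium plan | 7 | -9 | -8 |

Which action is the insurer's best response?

E[Basic plan] = 0.7·(-8) + 0.3·(-9) = -8.3
E[Premium plan] = 0.7·(-8) + 0.3·(7) = -3.5
Best response: Premium plan (-3.5 is the largest).

Premium plan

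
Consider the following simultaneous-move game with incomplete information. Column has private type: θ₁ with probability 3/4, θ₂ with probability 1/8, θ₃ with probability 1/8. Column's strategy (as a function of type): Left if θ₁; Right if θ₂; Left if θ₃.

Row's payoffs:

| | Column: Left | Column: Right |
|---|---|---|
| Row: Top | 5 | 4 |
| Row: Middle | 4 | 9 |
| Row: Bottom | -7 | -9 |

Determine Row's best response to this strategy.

E[Top] = 3/4·(5) + 1/8·(4) + 1/8·(5) = 39/8
E[Middle] = 3/4·(4) + 1/8·(9) + 1/8·(4) = 37/8
E[Bottom] = 3/4·(-7) + 1/8·(-9) + 1/8·(-7) = -29/4
Best response: Top (39/8 is the largest).

Top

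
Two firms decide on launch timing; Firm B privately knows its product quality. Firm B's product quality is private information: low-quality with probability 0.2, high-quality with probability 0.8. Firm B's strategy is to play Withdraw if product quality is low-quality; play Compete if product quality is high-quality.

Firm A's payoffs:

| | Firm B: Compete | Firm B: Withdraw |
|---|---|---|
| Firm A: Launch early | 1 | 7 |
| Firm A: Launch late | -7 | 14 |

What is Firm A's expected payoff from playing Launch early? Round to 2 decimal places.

Take the expectation over Firm B's product quality, weighting each type's action by its prior probability.
E[Launch early] = 0.2·7 + 0.8·1 = 1.4 + 0.8 = 2.2

2.20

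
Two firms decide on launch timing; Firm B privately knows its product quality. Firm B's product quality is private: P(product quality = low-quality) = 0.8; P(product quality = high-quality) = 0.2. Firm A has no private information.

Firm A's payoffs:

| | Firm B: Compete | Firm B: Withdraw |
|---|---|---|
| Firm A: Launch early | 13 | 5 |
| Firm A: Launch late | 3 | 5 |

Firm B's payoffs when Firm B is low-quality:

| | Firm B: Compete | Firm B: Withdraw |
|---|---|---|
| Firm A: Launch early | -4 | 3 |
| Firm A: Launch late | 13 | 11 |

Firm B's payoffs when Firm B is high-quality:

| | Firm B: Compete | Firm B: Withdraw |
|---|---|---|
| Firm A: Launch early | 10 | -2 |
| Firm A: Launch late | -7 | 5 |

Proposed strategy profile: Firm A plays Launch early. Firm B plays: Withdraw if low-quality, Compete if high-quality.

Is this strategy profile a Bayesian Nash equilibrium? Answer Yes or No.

Firm A plays Launch early: E[Launch early] = 0.8·(5) + 0.2·(13) = 6.6; E[Launch late] = 4.6. Best-responding. ✓
Firm B (product quality low-quality), facing Launch early: Compete gives -4, Withdraw gives 3. Proposed Withdraw is best. ✓
Firm B (product quality high-quality), facing Launch early: Compete gives 10, Withdraw gives -2. Proposed Compete is best. ✓

Yes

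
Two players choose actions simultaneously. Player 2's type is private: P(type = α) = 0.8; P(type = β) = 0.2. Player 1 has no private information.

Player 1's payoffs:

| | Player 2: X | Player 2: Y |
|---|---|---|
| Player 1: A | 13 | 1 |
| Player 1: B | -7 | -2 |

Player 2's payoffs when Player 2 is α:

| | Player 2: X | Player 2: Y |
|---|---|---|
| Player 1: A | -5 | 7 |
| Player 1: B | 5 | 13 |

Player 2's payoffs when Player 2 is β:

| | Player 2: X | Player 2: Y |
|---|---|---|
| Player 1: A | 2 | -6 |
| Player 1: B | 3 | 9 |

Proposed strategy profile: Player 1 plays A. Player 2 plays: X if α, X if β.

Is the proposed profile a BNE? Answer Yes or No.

No

Player 1 plays A: E[A] = 0.8·(13) + 0.2·(13) = 13; E[B] = -7. Best-responding. ✓
Player 2 (type α), facing A: X gives -5, Y gives 7. Proposed X is not best — profitable deviation exists. ✗
Player 2 (type β), facing A: X gives 2, Y gives -6. Proposed X is best. ✓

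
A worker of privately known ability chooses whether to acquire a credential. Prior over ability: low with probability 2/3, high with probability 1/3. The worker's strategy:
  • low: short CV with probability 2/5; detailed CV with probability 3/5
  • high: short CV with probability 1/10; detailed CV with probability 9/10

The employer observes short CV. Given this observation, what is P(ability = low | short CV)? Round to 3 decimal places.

0.889

Apply Bayes' rule using the sender's strategy as the likelihood.
P(short CV) = (2/3)·(2/5) + (1/3)·(1/10) = 3/10
P(low | short CV) = ((2/3)·(2/5)) / (3/10) = (4/15) / (3/10) = 8/9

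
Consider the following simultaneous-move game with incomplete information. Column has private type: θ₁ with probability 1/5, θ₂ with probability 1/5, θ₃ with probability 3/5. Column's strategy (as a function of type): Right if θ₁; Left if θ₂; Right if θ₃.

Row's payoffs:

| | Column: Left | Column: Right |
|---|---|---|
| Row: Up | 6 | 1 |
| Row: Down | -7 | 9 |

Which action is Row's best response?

Down

Compute Row's expected payoff for each action, taking the expectation over Column's type.
E[Up] = 1/5·(1) + 1/5·(6) + 3/5·(1) = 2
E[Down] = 1/5·(9) + 1/5·(-7) + 3/5·(9) = 29/5
Best response: Down (29/5 is the largest).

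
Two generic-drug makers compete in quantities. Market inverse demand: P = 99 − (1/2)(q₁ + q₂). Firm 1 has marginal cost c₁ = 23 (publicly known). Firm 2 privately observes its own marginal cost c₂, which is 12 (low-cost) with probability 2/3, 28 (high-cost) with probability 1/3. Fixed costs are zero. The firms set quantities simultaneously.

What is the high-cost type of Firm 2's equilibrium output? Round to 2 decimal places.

Each type of Firm 2 best-responds to q₁; Firm 1 best-responds to the expected q₂ over Firm 2's types.
Firm 2 with cost c maximizes (99 − (1/2)(q₁+q₂) − c)·q₂, giving q₂(c) = (99 − c − (1/2)q₁).
E[c₂] = 2/3·12 + 1/3·28 = 17.3333
Firm 1's FOC against E[q₂] yields q₁ = (99 − 2·23 + E[c₂])/(3/2) = (99 − 46 + 17.3333)/(3/2) = 46.8889.
q₂(high-cost) = (99 − 28 − (1/2)·46.8889) = 47.5556.

47.56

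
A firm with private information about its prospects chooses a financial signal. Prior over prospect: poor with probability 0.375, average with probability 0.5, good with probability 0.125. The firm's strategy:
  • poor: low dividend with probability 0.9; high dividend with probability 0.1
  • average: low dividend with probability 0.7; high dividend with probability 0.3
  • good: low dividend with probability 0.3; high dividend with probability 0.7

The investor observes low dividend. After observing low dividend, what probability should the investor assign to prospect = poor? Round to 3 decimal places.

P(low dividend) = 0.375·0.9 + 0.5·0.7 + 0.125·0.3 = 0.725
P(poor | low dividend) = (0.375·0.9) / 0.725 = 0.3375 / 0.725 = 0.465517

0.466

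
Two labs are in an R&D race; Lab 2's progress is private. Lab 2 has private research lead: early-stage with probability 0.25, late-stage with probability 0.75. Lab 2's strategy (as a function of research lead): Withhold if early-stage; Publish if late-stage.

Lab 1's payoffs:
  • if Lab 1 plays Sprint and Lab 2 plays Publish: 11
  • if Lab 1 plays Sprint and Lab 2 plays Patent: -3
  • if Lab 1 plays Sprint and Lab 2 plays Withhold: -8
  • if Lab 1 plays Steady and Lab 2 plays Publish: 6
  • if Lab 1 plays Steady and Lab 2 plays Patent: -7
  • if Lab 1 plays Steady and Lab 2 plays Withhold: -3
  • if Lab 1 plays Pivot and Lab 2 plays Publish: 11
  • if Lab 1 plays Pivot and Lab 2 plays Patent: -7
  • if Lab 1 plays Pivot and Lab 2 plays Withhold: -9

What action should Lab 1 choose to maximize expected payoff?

E[Sprint] = 0.25·(-8) + 0.75·(11) = 6.25
E[Steady] = 0.25·(-3) + 0.75·(6) = 3.75
E[Pivot] = 0.25·(-9) + 0.75·(11) = 6
Best response: Sprint (6.25 is the largest).

Sprint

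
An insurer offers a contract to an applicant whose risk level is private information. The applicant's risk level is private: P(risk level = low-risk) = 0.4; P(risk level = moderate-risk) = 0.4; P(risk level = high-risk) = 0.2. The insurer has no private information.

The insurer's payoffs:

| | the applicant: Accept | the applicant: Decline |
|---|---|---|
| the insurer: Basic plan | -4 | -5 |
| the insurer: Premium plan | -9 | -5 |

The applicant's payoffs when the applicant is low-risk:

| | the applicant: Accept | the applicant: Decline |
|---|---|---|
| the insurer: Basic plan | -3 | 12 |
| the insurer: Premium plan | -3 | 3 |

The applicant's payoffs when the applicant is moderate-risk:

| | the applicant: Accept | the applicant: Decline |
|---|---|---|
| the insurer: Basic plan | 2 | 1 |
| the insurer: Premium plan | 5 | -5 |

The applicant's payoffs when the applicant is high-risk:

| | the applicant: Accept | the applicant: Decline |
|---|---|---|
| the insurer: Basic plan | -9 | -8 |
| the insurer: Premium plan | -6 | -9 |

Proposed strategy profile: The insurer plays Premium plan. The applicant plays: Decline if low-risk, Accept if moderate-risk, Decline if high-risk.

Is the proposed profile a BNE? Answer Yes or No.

No

The insurer plays Premium plan: E[Premium plan] = 0.4·(-5) + 0.4·(-9) + 0.2·(-5) = -6.6; E[Basic plan] = -4.6. Not best-responding. ✗
The applicant (risk level low-risk), facing Premium plan: Accept gives -3, Decline gives 3. Proposed Decline is best. ✓
The applicant (risk level moderate-risk), facing Premium plan: Accept gives 5, Decline gives -5. Proposed Accept is best. ✓
The applicant (risk level high-risk), facing Premium plan: Accept gives -6, Decline gives -9. Proposed Decline is not best — profitable deviation exists. ✗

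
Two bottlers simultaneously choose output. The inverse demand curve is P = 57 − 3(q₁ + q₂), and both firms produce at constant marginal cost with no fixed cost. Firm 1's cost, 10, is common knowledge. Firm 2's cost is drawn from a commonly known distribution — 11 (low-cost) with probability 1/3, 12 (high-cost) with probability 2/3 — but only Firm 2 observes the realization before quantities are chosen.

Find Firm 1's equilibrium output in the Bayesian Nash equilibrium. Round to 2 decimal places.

5.41

Type-c best response for Firm 2: q₂(c) = (57 − c)/6 − q₁/2.
Firm 1 maximizes expected profit; its first-order condition is 57 − 6q₁ − 3E[q₂] − 10 = 0.
Substituting E[q₂] and solving: E[c₂] = 11.6667, so q₁ = (57 − 2·10 + 11.6667)/9 = 5.40741.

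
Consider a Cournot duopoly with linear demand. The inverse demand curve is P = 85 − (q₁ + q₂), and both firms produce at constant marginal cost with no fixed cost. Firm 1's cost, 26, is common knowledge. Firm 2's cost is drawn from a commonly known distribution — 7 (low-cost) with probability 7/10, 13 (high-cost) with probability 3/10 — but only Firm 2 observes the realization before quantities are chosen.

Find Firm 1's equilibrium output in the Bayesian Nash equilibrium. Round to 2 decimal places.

13.93

Firm 2 with cost c maximizes (85 − (q₁+q₂) − c)·q₂, giving q₂(c) = (85 − c − q₁)/2.
E[c₂] = 7/10·7 + 3/10·13 = 8.8
Firm 1's FOC against E[q₂] yields q₁ = (85 − 2·26 + E[c₂])/3 = (85 − 52 + 8.8)/3 = 13.9333.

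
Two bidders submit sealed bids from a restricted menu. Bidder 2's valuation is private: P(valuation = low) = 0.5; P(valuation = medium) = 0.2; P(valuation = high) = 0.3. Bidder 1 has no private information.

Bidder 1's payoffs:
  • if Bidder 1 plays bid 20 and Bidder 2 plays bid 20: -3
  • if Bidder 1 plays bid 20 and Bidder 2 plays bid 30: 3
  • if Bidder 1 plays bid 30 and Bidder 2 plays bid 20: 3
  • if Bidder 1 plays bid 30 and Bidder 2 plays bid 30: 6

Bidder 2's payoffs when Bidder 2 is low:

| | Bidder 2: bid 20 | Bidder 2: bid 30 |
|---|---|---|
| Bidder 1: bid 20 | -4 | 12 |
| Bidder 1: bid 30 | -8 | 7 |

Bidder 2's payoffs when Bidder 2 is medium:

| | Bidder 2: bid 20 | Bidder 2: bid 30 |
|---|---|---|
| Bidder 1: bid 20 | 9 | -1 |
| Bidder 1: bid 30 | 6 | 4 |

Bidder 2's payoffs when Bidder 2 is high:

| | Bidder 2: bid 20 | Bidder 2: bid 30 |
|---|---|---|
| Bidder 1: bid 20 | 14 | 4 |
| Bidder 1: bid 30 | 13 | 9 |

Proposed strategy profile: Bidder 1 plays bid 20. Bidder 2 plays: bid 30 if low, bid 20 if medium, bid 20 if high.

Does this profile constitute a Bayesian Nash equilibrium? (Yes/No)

No

Bidder 1 plays bid 20: E[bid 20] = 0.5·(3) + 0.2·(-3) + 0.3·(-3) = 0; E[bid 30] = 4.5. Not best-responding. ✗
Bidder 2 (valuation low), facing bid 20: bid 20 gives -4, bid 30 gives 12. Proposed bid 30 is best. ✓
Bidder 2 (valuation medium), facing bid 20: bid 20 gives 9, bid 30 gives -1. Proposed bid 20 is best. ✓
Bidder 2 (valuation high), facing bid 20: bid 20 gives 14, bid 30 gives 4. Proposed bid 20 is best. ✓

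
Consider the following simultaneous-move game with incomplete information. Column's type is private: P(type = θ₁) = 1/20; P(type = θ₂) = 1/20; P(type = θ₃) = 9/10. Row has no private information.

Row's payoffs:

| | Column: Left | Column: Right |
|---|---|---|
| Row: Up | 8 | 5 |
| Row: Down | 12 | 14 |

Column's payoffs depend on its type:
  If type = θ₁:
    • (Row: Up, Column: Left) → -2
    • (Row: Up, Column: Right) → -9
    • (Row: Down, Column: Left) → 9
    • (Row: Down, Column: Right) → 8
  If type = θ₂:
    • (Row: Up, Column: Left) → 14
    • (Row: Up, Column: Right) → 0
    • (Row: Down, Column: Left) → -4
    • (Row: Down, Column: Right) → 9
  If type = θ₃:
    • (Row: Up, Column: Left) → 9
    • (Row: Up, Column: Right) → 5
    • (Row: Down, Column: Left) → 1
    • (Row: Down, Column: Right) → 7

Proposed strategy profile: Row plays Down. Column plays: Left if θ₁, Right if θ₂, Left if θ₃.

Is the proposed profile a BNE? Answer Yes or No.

Row plays Down: E[Down] = 1/20·(12) + 1/20·(14) + 9/10·(12) = 121/10; E[Up] = 157/20. Best-responding. ✓
Column (type θ₁), facing Down: Left gives 9, Right gives 8. Proposed Left is best. ✓
Column (type θ₂), facing Down: Left gives -4, Right gives 9. Proposed Right is best. ✓
Column (type θ₃), facing Down: Left gives 1, Right gives 7. Proposed Left is not best — profitable deviation exists. ✗

No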